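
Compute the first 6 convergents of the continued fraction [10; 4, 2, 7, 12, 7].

10/1, 41/4, 92/9, 685/67, 8312/813, 58869/5758

Using the convergent recurrence p_i = a_i*p_{i-1} + p_{i-2}, q_i = a_i*q_{i-1} + q_{i-2} with p_{-2}=0, p_{-1}=1, q_{-2}=1, q_{-1}=0:
  i=0: a_0=10, p_0 = 10*1 + 0 = 10, q_0 = 10*0 + 1 = 1.
  i=1: a_1=4, p_1 = 4*10 + 1 = 41, q_1 = 4*1 + 0 = 4.
  i=2: a_2=2, p_2 = 2*41 + 10 = 92, q_2 = 2*4 + 1 = 9.
  i=3: a_3=7, p_3 = 7*92 + 41 = 685, q_3 = 7*9 + 4 = 67.
  i=4: a_4=12, p_4 = 12*685 + 92 = 8312, q_4 = 12*67 + 9 = 813.
  i=5: a_5=7, p_5 = 7*8312 + 685 = 58869, q_5 = 7*813 + 67 = 5758.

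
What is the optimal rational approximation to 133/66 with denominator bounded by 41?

Expand x = 133/66 as a continued fraction with the Euclidean algorithm:
  133 = 2*66 + 1, so a_0 = 2.
  66 = 66*1 + 0, so a_1 = 66.
so x = [2; 66].
Convergents (p_i = a_i*p_{i-1} + p_{i-2}, q_i = a_i*q_{i-1} + q_{i-2} with p_{-2}=0, p_{-1}=1, q_{-2}=1, q_{-1}=0), until the denominator exceeds 41:
  i=0: a_0=2, p_0 = 2*1 + 0 = 2, q_0 = 2*0 + 1 = 1.
  i=1: a_1=66, p_1 = 66*2 + 1 = 133, q_1 = 66*1 + 0 = 66.
q_1 = 66 > 41, so the last convergent with denominator <= 41 is p_0/q_0 = 2/1.
The closest fraction with denominator <= 41 is either p_0/q_0 or the intermediate fraction (k*p_0 + p_{-1})/(k*q_0 + q_{-1}) with the largest k >= 1 whose denominator stays <= 41; these approach x as k grows, and every other convergent or intermediate fraction in range is farther away.
Largest k: floor((41 - q_{-1})/q_0) = floor((41 - 0)/1) = 41 (using the seeds p_{-1} = 1, q_{-1} = 0).
That gives (41*2 + 1)/(41*1 + 0) = 83/41.
Compare the errors: |x - 2/1| = |133*1 - 2*66|/(66*1) = 1/66, and |x - 83/41| = |133*41 - 83*66|/(66*41) = 25/2706.
Cross-multiplying, 25*66 = 1650 < 2706 = 1*2706, so 25/2706 is smaller: the intermediate fraction 83/41 is closer to x than 2/1.

83/41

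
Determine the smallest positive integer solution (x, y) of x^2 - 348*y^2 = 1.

First expand sqrt(348) as a continued fraction. With x_i = (sqrt(348) + m_i)/d_i and (m_0, d_0) = (0, 1): a_0 = floor(sqrt(348)) = 18, since 18^2 = 324 <= 348 < 361 = 19^2.
Iterate m_{i+1} = d_i*a_i - m_i, d_{i+1} = (348 - m_{i+1}^2)/d_i, a_{i+1} = floor((a_0 + m_{i+1})/d_{i+1}):
  m_1 = 1*18 - 0 = 18, d_1 = (348 - 18^2)/1 = 24/1 = 24, a_1 = floor((18 + 18)/24) = 1.
  m_2 = 24*1 - 18 = 6, d_2 = (348 - 6^2)/24 = 312/24 = 13, a_2 = floor((18 + 6)/13) = 1.
  m_3 = 13*1 - 6 = 7, d_3 = (348 - 7^2)/13 = 299/13 = 23, a_3 = floor((18 + 7)/23) = 1.
  m_4 = 23*1 - 7 = 16, d_4 = (348 - 16^2)/23 = 92/23 = 4, a_4 = floor((18 + 16)/4) = 8.
  m_5 = 4*8 - 16 = 16, d_5 = (348 - 16^2)/4 = 92/4 = 23, a_5 = floor((18 + 16)/23) = 1.
  m_6 = 23*1 - 16 = 7, d_6 = (348 - 7^2)/23 = 299/23 = 13, a_6 = floor((18 + 7)/13) = 1.
  m_7 = 13*1 - 7 = 6, d_7 = (348 - 6^2)/13 = 312/13 = 24, a_7 = floor((18 + 6)/24) = 1.
  m_8 = 24*1 - 6 = 18, d_8 = (348 - 18^2)/24 = 24/24 = 1, a_8 = floor((18 + 18)/1) = 36.
  m_9 = 1*36 - 18 = 18, d_9 = (348 - 18^2)/1 = 24/1 = 24: (m_9, d_9) = (m_1, d_1) = (18, 24), so from here the quotients repeat a_1, ..., a_8; the period length is 8.
So sqrt(348) = [18; (1, 1, 1, 8, 1, 1, 1, 36)] with period length k = 8.
k is even, so the fundamental solution of x^2 - 348y^2 = 1 is (p_{k-1}, q_{k-1}) = (p_7, q_7); compute convergents through index 7.
Convergents (p_i = a_i*p_{i-1} + p_{i-2}, q_i = a_i*q_{i-1} + q_{i-2} with p_{-2}=0, p_{-1}=1, q_{-2}=1, q_{-1}=0):
  i=0: a_0=18, p_0 = 18*1 + 0 = 18, q_0 = 18*0 + 1 = 1.
  i=1: a_1=1, p_1 = 1*18 + 1 = 19, q_1 = 1*1 + 0 = 1.
  i=2: a_2=1, p_2 = 1*19 + 18 = 37, q_2 = 1*1 + 1 = 2.
  i=3: a_3=1, p_3 = 1*37 + 19 = 56, q_3 = 1*2 + 1 = 3.
  i=4: a_4=8, p_4 = 8*56 + 37 = 485, q_4 = 8*3 + 2 = 26.
  i=5: a_5=1, p_5 = 1*485 + 56 = 541, q_5 = 1*26 + 3 = 29.
  i=6: a_6=1, p_6 = 1*541 + 485 = 1026, q_6 = 1*29 + 26 = 55.
  i=7: a_7=1, p_7 = 1*1026 + 541 = 1567, q_7 = 1*55 + 29 = 84.
Check: 1567^2 - 348*84^2 = 2455489 - 2455488 = 1, so (x, y) = (1567, 84) solves the equation, and by the theorem it is the least positive solution.

(x, y) = (1567, 84)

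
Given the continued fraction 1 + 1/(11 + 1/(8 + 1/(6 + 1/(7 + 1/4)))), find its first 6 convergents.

Using the convergent recurrence p_i = a_i*p_{i-1} + p_{i-2}, q_i = a_i*q_{i-1} + q_{i-2} with p_{-2}=0, p_{-1}=1, q_{-2}=1, q_{-1}=0:
  i=0: a_0=1, p_0 = 1*1 + 0 = 1, q_0 = 1*0 + 1 = 1.
  i=1: a_1=11, p_1 = 11*1 + 1 = 12, q_1 = 11*1 + 0 = 11.
  i=2: a_2=8, p_2 = 8*12 + 1 = 97, q_2 = 8*11 + 1 = 89.
  i=3: a_3=6, p_3 = 6*97 + 12 = 594, q_3 = 6*89 + 11 = 545.
  i=4: a_4=7, p_4 = 7*594 + 97 = 4255, q_4 = 7*545 + 89 = 3904.
  i=5: a_5=4, p_5 = 4*4255 + 594 = 17614, q_5 = 4*3904 + 545 = 16161.

1/1, 12/11, 97/89, 594/545, 4255/3904, 17614/16161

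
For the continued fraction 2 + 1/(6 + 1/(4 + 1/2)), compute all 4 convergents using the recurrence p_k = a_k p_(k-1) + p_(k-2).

2/1, 13/6, 54/25, 121/56

Using the convergent recurrence p_i = a_i*p_{i-1} + p_{i-2}, q_i = a_i*q_{i-1} + q_{i-2} with p_{-2}=0, p_{-1}=1, q_{-2}=1, q_{-1}=0:
  i=0: a_0=2, p_0 = 2*1 + 0 = 2, q_0 = 2*0 + 1 = 1.
  i=1: a_1=6, p_1 = 6*2 + 1 = 13, q_1 = 6*1 + 0 = 6.
  i=2: a_2=4, p_2 = 4*13 + 2 = 54, q_2 = 4*6 + 1 = 25.
  i=3: a_3=2, p_3 = 2*54 + 13 = 121, q_3 = 2*25 + 6 = 56.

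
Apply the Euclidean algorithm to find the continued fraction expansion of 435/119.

Run the Euclidean algorithm on 435 and 119; the successive quotients are the partial quotients a_0, a_1, ... (each step inverts the fractional part left over by the previous one):
  435 = 3*119 + 78, so a_0 = 3.
  119 = 1*78 + 41, so a_1 = 1.
  78 = 1*41 + 37, so a_2 = 1.
  41 = 1*37 + 4, so a_3 = 1.
  37 = 9*4 + 1, so a_4 = 9.
  4 = 4*1 + 0, so a_5 = 4.
The remainder reaches 0 after 6 divisions, so the expansion has 6 partial quotients, read off in order.

[3; 1, 1, 1, 9, 4]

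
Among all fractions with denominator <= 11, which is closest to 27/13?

23/11

Expand x = 27/13 as a continued fraction with the Euclidean algorithm:
  27 = 2*13 + 1, so a_0 = 2.
  13 = 13*1 + 0, so a_1 = 13.
so x = [2; 13].
Convergents (p_i = a_i*p_{i-1} + p_{i-2}, q_i = a_i*q_{i-1} + q_{i-2} with p_{-2}=0, p_{-1}=1, q_{-2}=1, q_{-1}=0), until the denominator exceeds 11:
  i=0: a_0=2, p_0 = 2*1 + 0 = 2, q_0 = 2*0 + 1 = 1.
  i=1: a_1=13, p_1 = 13*2 + 1 = 27, q_1 = 13*1 + 0 = 13.
q_1 = 13 > 11, so the last convergent with denominator <= 11 is p_0/q_0 = 2/1.
The closest fraction with denominator <= 11 is either p_0/q_0 or the intermediate fraction (k*p_0 + p_{-1})/(k*q_0 + q_{-1}) with the largest k >= 1 whose denominator stays <= 11; these approach x as k grows, and every other convergent or intermediate fraction in range is farther away.
Largest k: floor((11 - q_{-1})/q_0) = floor((11 - 0)/1) = 11 (using the seeds p_{-1} = 1, q_{-1} = 0).
That gives (11*2 + 1)/(11*1 + 0) = 23/11.
Compare the errors: |x - 2/1| = |27*1 - 2*13|/(13*1) = 1/13, and |x - 23/11| = |27*11 - 23*13|/(13*11) = 2/143.
Cross-multiplying, 2*13 = 26 < 143 = 1*143, so 2/143 is smaller: the intermediate fraction 23/11 is closer to x than 2/1.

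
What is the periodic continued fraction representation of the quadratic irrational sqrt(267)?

Write x_i = (sqrt(267) + m_i)/d_i with (m_0, d_0) = (0, 1). a_0 = floor(sqrt(267)) = 16, since 16^2 = 256 <= 267 < 289 = 17^2.
Iterate m_{i+1} = d_i*a_i - m_i, d_{i+1} = (267 - m_{i+1}^2)/d_i, a_{i+1} = floor((a_0 + m_{i+1})/d_{i+1}):
  m_1 = 1*16 - 0 = 16, d_1 = (267 - 16^2)/1 = 11/1 = 11, a_1 = floor((16 + 16)/11) = 2.
  m_2 = 11*2 - 16 = 6, d_2 = (267 - 6^2)/11 = 231/11 = 21, a_2 = floor((16 + 6)/21) = 1.
  m_3 = 21*1 - 6 = 15, d_3 = (267 - 15^2)/21 = 42/21 = 2, a_3 = floor((16 + 15)/2) = 15.
  m_4 = 2*15 - 15 = 15, d_4 = (267 - 15^2)/2 = 42/2 = 21, a_4 = floor((16 + 15)/21) = 1.
  m_5 = 21*1 - 15 = 6, d_5 = (267 - 6^2)/21 = 231/21 = 11, a_5 = floor((16 + 6)/11) = 2.
  m_6 = 11*2 - 6 = 16, d_6 = (267 - 16^2)/11 = 11/11 = 1, a_6 = floor((16 + 16)/1) = 32.
  m_7 = 1*32 - 16 = 16, d_7 = (267 - 16^2)/1 = 11/1 = 11: (m_7, d_7) = (m_1, d_1) = (16, 11), so from here the quotients repeat a_1, ..., a_6; the period length is 6.
Hence the expansion of sqrt(267) is a_0 = 16 followed by the repeating block 2, 1, 15, 1, 2, 32 (period 6).

[16; (2, 1, 15, 1, 2, 32)]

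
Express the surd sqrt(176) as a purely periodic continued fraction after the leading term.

Write x_i = (sqrt(176) + m_i)/d_i with (m_0, d_0) = (0, 1). a_0 = floor(sqrt(176)) = 13, since 13^2 = 169 <= 176 < 196 = 14^2.
Iterate m_{i+1} = d_i*a_i - m_i, d_{i+1} = (176 - m_{i+1}^2)/d_i, a_{i+1} = floor((a_0 + m_{i+1})/d_{i+1}):
  m_1 = 1*13 - 0 = 13, d_1 = (176 - 13^2)/1 = 7/1 = 7, a_1 = floor((13 + 13)/7) = 3.
  m_2 = 7*3 - 13 = 8, d_2 = (176 - 8^2)/7 = 112/7 = 16, a_2 = floor((13 + 8)/16) = 1.
  m_3 = 16*1 - 8 = 8, d_3 = (176 - 8^2)/16 = 112/16 = 7, a_3 = floor((13 + 8)/7) = 3.
  m_4 = 7*3 - 8 = 13, d_4 = (176 - 13^2)/7 = 7/7 = 1, a_4 = floor((13 + 13)/1) = 26.
  m_5 = 1*26 - 13 = 13, d_5 = (176 - 13^2)/1 = 7/1 = 7: (m_5, d_5) = (m_1, d_1) = (13, 7), so from here the quotients repeat a_1, ..., a_4; the period length is 4.
Hence the expansion of sqrt(176) is a_0 = 13 followed by the repeating block 3, 1, 3, 26 (period 4).

[13; (3, 1, 3, 26)]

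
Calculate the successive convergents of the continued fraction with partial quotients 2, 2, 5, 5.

Using the convergent recurrence p_i = a_i*p_{i-1} + p_{i-2}, q_i = a_i*q_{i-1} + q_{i-2} with p_{-2}=0, p_{-1}=1, q_{-2}=1, q_{-1}=0:
  i=0: a_0=2, p_0 = 2*1 + 0 = 2, q_0 = 2*0 + 1 = 1.
  i=1: a_1=2, p_1 = 2*2 + 1 = 5, q_1 = 2*1 + 0 = 2.
  i=2: a_2=5, p_2 = 5*5 + 2 = 27, q_2 = 5*2 + 1 = 11.
  i=3: a_3=5, p_3 = 5*27 + 5 = 140, q_3 = 5*11 + 2 = 57.

2/1, 5/2, 27/11, 140/57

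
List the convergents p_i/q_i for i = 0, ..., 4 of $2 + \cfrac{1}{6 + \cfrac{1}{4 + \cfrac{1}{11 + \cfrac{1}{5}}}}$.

Using the convergent recurrence p_i = a_i*p_{i-1} + p_{i-2}, q_i = a_i*q_{i-1} + q_{i-2} with p_{-2}=0, p_{-1}=1, q_{-2}=1, q_{-1}=0:
  i=0: a_0=2, p_0 = 2*1 + 0 = 2, q_0 = 2*0 + 1 = 1.
  i=1: a_1=6, p_1 = 6*2 + 1 = 13, q_1 = 6*1 + 0 = 6.
  i=2: a_2=4, p_2 = 4*13 + 2 = 54, q_2 = 4*6 + 1 = 25.
  i=3: a_3=11, p_3 = 11*54 + 13 = 607, q_3 = 11*25 + 6 = 281.
  i=4: a_4=5, p_4 = 5*607 + 54 = 3089, q_4 = 5*281 + 25 = 1430.

2/1, 13/6, 54/25, 607/281, 3089/1430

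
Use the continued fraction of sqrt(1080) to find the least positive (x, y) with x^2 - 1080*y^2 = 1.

(x, y) = (5291, 161)

First expand sqrt(1080) as a continued fraction. With x_i = (sqrt(1080) + m_i)/d_i and (m_0, d_0) = (0, 1): a_0 = floor(sqrt(1080)) = 32, since 32^2 = 1024 <= 1080 < 1089 = 33^2.
Iterate m_{i+1} = d_i*a_i - m_i, d_{i+1} = (1080 - m_{i+1}^2)/d_i, a_{i+1} = floor((a_0 + m_{i+1})/d_{i+1}):
  m_1 = 1*32 - 0 = 32, d_1 = (1080 - 32^2)/1 = 56/1 = 56, a_1 = floor((32 + 32)/56) = 1.
  m_2 = 56*1 - 32 = 24, d_2 = (1080 - 24^2)/56 = 504/56 = 9, a_2 = floor((32 + 24)/9) = 6.
  m_3 = 9*6 - 24 = 30, d_3 = (1080 - 30^2)/9 = 180/9 = 20, a_3 = floor((32 + 30)/20) = 3.
  m_4 = 20*3 - 30 = 30, d_4 = (1080 - 30^2)/20 = 180/20 = 9, a_4 = floor((32 + 30)/9) = 6.
  m_5 = 9*6 - 30 = 24, d_5 = (1080 - 24^2)/9 = 504/9 = 56, a_5 = floor((32 + 24)/56) = 1.
  m_6 = 56*1 - 24 = 32, d_6 = (1080 - 32^2)/56 = 56/56 = 1, a_6 = floor((32 + 32)/1) = 64.
  m_7 = 1*64 - 32 = 32, d_7 = (1080 - 32^2)/1 = 56/1 = 56: (m_7, d_7) = (m_1, d_1) = (32, 56), so from here the quotients repeat a_1, ..., a_6; the period length is 6.
So sqrt(1080) = [32; (1, 6, 3, 6, 1, 64)] with period length k = 6.
k is even, so the fundamental solution of x^2 - 1080y^2 = 1 is (p_{k-1}, q_{k-1}) = (p_5, q_5); compute convergents through index 5.
Convergents (p_i = a_i*p_{i-1} + p_{i-2}, q_i = a_i*q_{i-1} + q_{i-2} with p_{-2}=0, p_{-1}=1, q_{-2}=1, q_{-1}=0):
  i=0: a_0=32, p_0 = 32*1 + 0 = 32, q_0 = 32*0 + 1 = 1.
  i=1: a_1=1, p_1 = 1*32 + 1 = 33, q_1 = 1*1 + 0 = 1.
  i=2: a_2=6, p_2 = 6*33 + 32 = 230, q_2 = 6*1 + 1 = 7.
  i=3: a_3=3, p_3 = 3*230 + 33 = 723, q_3 = 3*7 + 1 = 22.
  i=4: a_4=6, p_4 = 6*723 + 230 = 4568, q_4 = 6*22 + 7 = 139.
  i=5: a_5=1, p_5 = 1*4568 + 723 = 5291, q_5 = 1*139 + 22 = 161.
Check: 5291^2 - 1080*161^2 = 27994681 - 27994680 = 1, so (x, y) = (5291, 161) solves the equation, and by the theorem it is the least positive solution.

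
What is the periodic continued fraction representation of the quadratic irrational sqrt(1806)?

[42; (2, 84)]

Write x_i = (sqrt(1806) + m_i)/d_i with (m_0, d_0) = (0, 1). a_0 = floor(sqrt(1806)) = 42, since 42^2 = 1764 <= 1806 < 1849 = 43^2.
Iterate m_{i+1} = d_i*a_i - m_i, d_{i+1} = (1806 - m_{i+1}^2)/d_i, a_{i+1} = floor((a_0 + m_{i+1})/d_{i+1}):
  m_1 = 1*42 - 0 = 42, d_1 = (1806 - 42^2)/1 = 42/1 = 42, a_1 = floor((42 + 42)/42) = 2.
  m_2 = 42*2 - 42 = 42, d_2 = (1806 - 42^2)/42 = 42/42 = 1, a_2 = floor((42 + 42)/1) = 84.
  m_3 = 1*84 - 42 = 42, d_3 = (1806 - 42^2)/1 = 42/1 = 42: (m_3, d_3) = (m_1, d_1) = (42, 42), so from here the quotients repeat a_1, a_2; the period length is 2.
Hence the expansion of sqrt(1806) is a_0 = 42 followed by the repeating block 2, 84 (period 2).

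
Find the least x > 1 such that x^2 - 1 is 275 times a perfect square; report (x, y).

(x, y) = (199, 12)

First expand sqrt(275) as a continued fraction. With x_i = (sqrt(275) + m_i)/d_i and (m_0, d_0) = (0, 1): a_0 = floor(sqrt(275)) = 16, since 16^2 = 256 <= 275 < 289 = 17^2.
Iterate m_{i+1} = d_i*a_i - m_i, d_{i+1} = (275 - m_{i+1}^2)/d_i, a_{i+1} = floor((a_0 + m_{i+1})/d_{i+1}):
  m_1 = 1*16 - 0 = 16, d_1 = (275 - 16^2)/1 = 19/1 = 19, a_1 = floor((16 + 16)/19) = 1.
  m_2 = 19*1 - 16 = 3, d_2 = (275 - 3^2)/19 = 266/19 = 14, a_2 = floor((16 + 3)/14) = 1.
  m_3 = 14*1 - 3 = 11, d_3 = (275 - 11^2)/14 = 154/14 = 11, a_3 = floor((16 + 11)/11) = 2.
  m_4 = 11*2 - 11 = 11, d_4 = (275 - 11^2)/11 = 154/11 = 14, a_4 = floor((16 + 11)/14) = 1.
  m_5 = 14*1 - 11 = 3, d_5 = (275 - 3^2)/14 = 266/14 = 19, a_5 = floor((16 + 3)/19) = 1.
  m_6 = 19*1 - 3 = 16, d_6 = (275 - 16^2)/19 = 19/19 = 1, a_6 = floor((16 + 16)/1) = 32.
  m_7 = 1*32 - 16 = 16, d_7 = (275 - 16^2)/1 = 19/1 = 19: (m_7, d_7) = (m_1, d_1) = (16, 19), so from here the quotients repeat a_1, ..., a_6; the period length is 6.
So sqrt(275) = [16; (1, 1, 2, 1, 1, 32)] with period length k = 6.
k is even, so the fundamental solution of x^2 - 275y^2 = 1 is (p_{k-1}, q_{k-1}) = (p_5, q_5); compute convergents through index 5.
Convergents (p_i = a_i*p_{i-1} + p_{i-2}, q_i = a_i*q_{i-1} + q_{i-2} with p_{-2}=0, p_{-1}=1, q_{-2}=1, q_{-1}=0):
  i=0: a_0=16, p_0 = 16*1 + 0 = 16, q_0 = 16*0 + 1 = 1.
  i=1: a_1=1, p_1 = 1*16 + 1 = 17, q_1 = 1*1 + 0 = 1.
  i=2: a_2=1, p_2 = 1*17 + 16 = 33, q_2 = 1*1 + 1 = 2.
  i=3: a_3=2, p_3 = 2*33 + 17 = 83, q_3 = 2*2 + 1 = 5.
  i=4: a_4=1, p_4 = 1*83 + 33 = 116, q_4 = 1*5 + 2 = 7.
  i=5: a_5=1, p_5 = 1*116 + 83 = 199, q_5 = 1*7 + 5 = 12.
Check: 199^2 - 275*12^2 = 39601 - 39600 = 1, so (x, y) = (199, 12) solves the equation, and by the theorem it is the least positive solution.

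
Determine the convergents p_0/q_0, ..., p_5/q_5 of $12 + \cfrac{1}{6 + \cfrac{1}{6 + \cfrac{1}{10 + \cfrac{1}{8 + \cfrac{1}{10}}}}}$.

Using the convergent recurrence p_i = a_i*p_{i-1} + p_{i-2}, q_i = a_i*q_{i-1} + q_{i-2} with p_{-2}=0, p_{-1}=1, q_{-2}=1, q_{-1}=0:
  i=0: a_0=12, p_0 = 12*1 + 0 = 12, q_0 = 12*0 + 1 = 1.
  i=1: a_1=6, p_1 = 6*12 + 1 = 73, q_1 = 6*1 + 0 = 6.
  i=2: a_2=6, p_2 = 6*73 + 12 = 450, q_2 = 6*6 + 1 = 37.
  i=3: a_3=10, p_3 = 10*450 + 73 = 4573, q_3 = 10*37 + 6 = 376.
  i=4: a_4=8, p_4 = 8*4573 + 450 = 37034, q_4 = 8*376 + 37 = 3045.
  i=5: a_5=10, p_5 = 10*37034 + 4573 = 374913, q_5 = 10*3045 + 376 = 30826.

12/1, 73/6, 450/37, 4573/376, 37034/3045, 374913/30826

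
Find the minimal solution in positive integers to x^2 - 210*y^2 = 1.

First expand sqrt(210) as a continued fraction. With x_i = (sqrt(210) + m_i)/d_i and (m_0, d_0) = (0, 1): a_0 = floor(sqrt(210)) = 14, since 14^2 = 196 <= 210 < 225 = 15^2.
Iterate m_{i+1} = d_i*a_i - m_i, d_{i+1} = (210 - m_{i+1}^2)/d_i, a_{i+1} = floor((a_0 + m_{i+1})/d_{i+1}):
  m_1 = 1*14 - 0 = 14, d_1 = (210 - 14^2)/1 = 14/1 = 14, a_1 = floor((14 + 14)/14) = 2.
  m_2 = 14*2 - 14 = 14, d_2 = (210 - 14^2)/14 = 14/14 = 1, a_2 = floor((14 + 14)/1) = 28.
  m_3 = 1*28 - 14 = 14, d_3 = (210 - 14^2)/1 = 14/1 = 14: (m_3, d_3) = (m_1, d_1) = (14, 14), so from here the quotients repeat a_1, a_2; the period length is 2.
So sqrt(210) = [14; (2, 28)] with period length k = 2.
k is even, so the fundamental solution of x^2 - 210y^2 = 1 is (p_{k-1}, q_{k-1}) = (p_1, q_1); compute convergents through index 1.
Convergents (p_i = a_i*p_{i-1} + p_{i-2}, q_i = a_i*q_{i-1} + q_{i-2} with p_{-2}=0, p_{-1}=1, q_{-2}=1, q_{-1}=0):
  i=0: a_0=14, p_0 = 14*1 + 0 = 14, q_0 = 14*0 + 1 = 1.
  i=1: a_1=2, p_1 = 2*14 + 1 = 29, q_1 = 2*1 + 0 = 2.
Check: 29^2 - 210*2^2 = 841 - 840 = 1, so (x, y) = (29, 2) solves the equation, and by the theorem it is the least positive solution.

(x, y) = (29, 2)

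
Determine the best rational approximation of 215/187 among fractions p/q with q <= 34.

Expand x = 215/187 as a continued fraction with the Euclidean algorithm:
  215 = 1*187 + 28, so a_0 = 1.
  187 = 6*28 + 19, so a_1 = 6.
  28 = 1*19 + 9, so a_2 = 1.
  19 = 2*9 + 1, so a_3 = 2.
  9 = 9*1 + 0, so a_4 = 9.
so x = [1; 6, 1, 2, 9].
Convergents (p_i = a_i*p_{i-1} + p_{i-2}, q_i = a_i*q_{i-1} + q_{i-2} with p_{-2}=0, p_{-1}=1, q_{-2}=1, q_{-1}=0), until the denominator exceeds 34:
  i=0: a_0=1, p_0 = 1*1 + 0 = 1, q_0 = 1*0 + 1 = 1.
  i=1: a_1=6, p_1 = 6*1 + 1 = 7, q_1 = 6*1 + 0 = 6.
  i=2: a_2=1, p_2 = 1*7 + 1 = 8, q_2 = 1*6 + 1 = 7.
  i=3: a_3=2, p_3 = 2*8 + 7 = 23, q_3 = 2*7 + 6 = 20.
  i=4: a_4=9, p_4 = 9*23 + 8 = 215, q_4 = 9*20 + 7 = 187.
q_4 = 187 > 34, so the last convergent with denominator <= 34 is p_3/q_3 = 23/20.
The closest fraction with denominator <= 34 is either p_3/q_3 or the intermediate fraction (k*p_3 + p_2)/(k*q_3 + q_2) with the largest k >= 1 whose denominator stays <= 34; these approach x as k grows, and every other convergent or intermediate fraction in range is farther away.
Largest k: floor((34 - q_2)/q_3) = floor((34 - 7)/20) = 1.
That gives (1*23 + 8)/(1*20 + 7) = 31/27.
Compare the errors: |x - 23/20| = |215*20 - 23*187|/(187*20) = 1/3740, and |x - 31/27| = |215*27 - 31*187|/(187*27) = 8/5049.
Cross-multiplying, 1*5049 = 5049 < 29920 = 8*3740, so 1/3740 is smaller: the convergent 23/20 is closer to x than 31/27.

23/20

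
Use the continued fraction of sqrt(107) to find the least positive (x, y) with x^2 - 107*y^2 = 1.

(x, y) = (962, 93)

First expand sqrt(107) as a continued fraction. With x_i = (sqrt(107) + m_i)/d_i and (m_0, d_0) = (0, 1): a_0 = floor(sqrt(107)) = 10, since 10^2 = 100 <= 107 < 121 = 11^2.
Iterate m_{i+1} = d_i*a_i - m_i, d_{i+1} = (107 - m_{i+1}^2)/d_i, a_{i+1} = floor((a_0 + m_{i+1})/d_{i+1}):
  m_1 = 1*10 - 0 = 10, d_1 = (107 - 10^2)/1 = 7/1 = 7, a_1 = floor((10 + 10)/7) = 2.
  m_2 = 7*2 - 10 = 4, d_2 = (107 - 4^2)/7 = 91/7 = 13, a_2 = floor((10 + 4)/13) = 1.
  m_3 = 13*1 - 4 = 9, d_3 = (107 - 9^2)/13 = 26/13 = 2, a_3 = floor((10 + 9)/2) = 9.
  m_4 = 2*9 - 9 = 9, d_4 = (107 - 9^2)/2 = 26/2 = 13, a_4 = floor((10 + 9)/13) = 1.
  m_5 = 13*1 - 9 = 4, d_5 = (107 - 4^2)/13 = 91/13 = 7, a_5 = floor((10 + 4)/7) = 2.
  m_6 = 7*2 - 4 = 10, d_6 = (107 - 10^2)/7 = 7/7 = 1, a_6 = floor((10 + 10)/1) = 20.
  m_7 = 1*20 - 10 = 10, d_7 = (107 - 10^2)/1 = 7/1 = 7: (m_7, d_7) = (m_1, d_1) = (10, 7), so from here the quotients repeat a_1, ..., a_6; the period length is 6.
So sqrt(107) = [10; (2, 1, 9, 1, 2, 20)] with period length k = 6.
k is even, so the fundamental solution of x^2 - 107y^2 = 1 is (p_{k-1}, q_{k-1}) = (p_5, q_5); compute convergents through index 5.
Convergents (p_i = a_i*p_{i-1} + p_{i-2}, q_i = a_i*q_{i-1} + q_{i-2} with p_{-2}=0, p_{-1}=1, q_{-2}=1, q_{-1}=0):
  i=0: a_0=10, p_0 = 10*1 + 0 = 10, q_0 = 10*0 + 1 = 1.
  i=1: a_1=2, p_1 = 2*10 + 1 = 21, q_1 = 2*1 + 0 = 2.
  i=2: a_2=1, p_2 = 1*21 + 10 = 31, q_2 = 1*2 + 1 = 3.
  i=3: a_3=9, p_3 = 9*31 + 21 = 300, q_3 = 9*3 + 2 = 29.
  i=4: a_4=1, p_4 = 1*300 + 31 = 331, q_4 = 1*29 + 3 = 32.
  i=5: a_5=2, p_5 = 2*331 + 300 = 962, q_5 = 2*32 + 29 = 93.
Check: 962^2 - 107*93^2 = 925444 - 925443 = 1, so (x, y) = (962, 93) solves the equation, and by the theorem it is the least positive solution.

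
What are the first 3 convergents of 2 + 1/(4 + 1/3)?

2/1, 9/4, 29/13

Using the convergent recurrence p_i = a_i*p_{i-1} + p_{i-2}, q_i = a_i*q_{i-1} + q_{i-2} with p_{-2}=0, p_{-1}=1, q_{-2}=1, q_{-1}=0:
  i=0: a_0=2, p_0 = 2*1 + 0 = 2, q_0 = 2*0 + 1 = 1.
  i=1: a_1=4, p_1 = 4*2 + 1 = 9, q_1 = 4*1 + 0 = 4.
  i=2: a_2=3, p_2 = 3*9 + 2 = 29, q_2 = 3*4 + 1 = 13.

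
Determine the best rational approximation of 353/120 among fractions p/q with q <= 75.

203/69

Expand x = 353/120 as a continued fraction with the Euclidean algorithm:
  353 = 2*120 + 113, so a_0 = 2.
  120 = 1*113 + 7, so a_1 = 1.
  113 = 16*7 + 1, so a_2 = 16.
  7 = 7*1 + 0, so a_3 = 7.
so x = [2; 1, 16, 7].
Convergents (p_i = a_i*p_{i-1} + p_{i-2}, q_i = a_i*q_{i-1} + q_{i-2} with p_{-2}=0, p_{-1}=1, q_{-2}=1, q_{-1}=0), until the denominator exceeds 75:
  i=0: a_0=2, p_0 = 2*1 + 0 = 2, q_0 = 2*0 + 1 = 1.
  i=1: a_1=1, p_1 = 1*2 + 1 = 3, q_1 = 1*1 + 0 = 1.
  i=2: a_2=16, p_2 = 16*3 + 2 = 50, q_2 = 16*1 + 1 = 17.
  i=3: a_3=7, p_3 = 7*50 + 3 = 353, q_3 = 7*17 + 1 = 120.
q_3 = 120 > 75, so the last convergent with denominator <= 75 is p_2/q_2 = 50/17.
The closest fraction with denominator <= 75 is either p_2/q_2 or the intermediate fraction (k*p_2 + p_1)/(k*q_2 + q_1) with the largest k >= 1 whose denominator stays <= 75; these approach x as k grows, and every other convergent or intermediate fraction in range is farther away.
Largest k: floor((75 - q_1)/q_2) = floor((75 - 1)/17) = 4.
That gives (4*50 + 3)/(4*17 + 1) = 203/69.
Compare the errors: |x - 50/17| = |353*17 - 50*120|/(120*17) = 1/2040, and |x - 203/69| = |353*69 - 203*120|/(120*69) = 3/8280.
Cross-multiplying, 3*2040 = 6120 < 8280 = 1*8280, so 3/8280 is smaller: the intermediate fraction 203/69 is closer to x than 50/17.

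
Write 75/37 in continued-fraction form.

[2; 37]

Run the Euclidean algorithm on 75 and 37; the successive quotients are the partial quotients a_0, a_1, ... (each step inverts the fractional part left over by the previous one):
  75 = 2*37 + 1, so a_0 = 2.
  37 = 37*1 + 0, so a_1 = 37.
The remainder reaches 0 after 2 divisions, so the expansion has 2 partial quotients, read off in order.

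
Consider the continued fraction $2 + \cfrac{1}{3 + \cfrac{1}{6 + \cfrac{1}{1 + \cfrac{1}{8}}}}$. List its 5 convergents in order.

2/1, 7/3, 44/19, 51/22, 452/195

Using the convergent recurrence p_i = a_i*p_{i-1} + p_{i-2}, q_i = a_i*q_{i-1} + q_{i-2} with p_{-2}=0, p_{-1}=1, q_{-2}=1, q_{-1}=0:
  i=0: a_0=2, p_0 = 2*1 + 0 = 2, q_0 = 2*0 + 1 = 1.
  i=1: a_1=3, p_1 = 3*2 + 1 = 7, q_1 = 3*1 + 0 = 3.
  i=2: a_2=6, p_2 = 6*7 + 2 = 44, q_2 = 6*3 + 1 = 19.
  i=3: a_3=1, p_3 = 1*44 + 7 = 51, q_3 = 1*19 + 3 = 22.
  i=4: a_4=8, p_4 = 8*51 + 44 = 452, q_4 = 8*22 + 19 = 195.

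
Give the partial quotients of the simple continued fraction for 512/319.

Run the Euclidean algorithm on 512 and 319; the successive quotients are the partial quotients a_0, a_1, ... (each step inverts the fractional part left over by the previous one):
  512 = 1*319 + 193, so a_0 = 1.
  319 = 1*193 + 126, so a_1 = 1.
  193 = 1*126 + 67, so a_2 = 1.
  126 = 1*67 + 59, so a_3 = 1.
  67 = 1*59 + 8, so a_4 = 1.
  59 = 7*8 + 3, so a_5 = 7.
  8 = 2*3 + 2, so a_6 = 2.
  3 = 1*2 + 1, so a_7 = 1.
  2 = 2*1 + 0, so a_8 = 2.
The remainder reaches 0 after 9 divisions, so the expansion has 9 partial quotients, read off in order.

[1; 1, 1, 1, 1, 7, 2, 1, 2]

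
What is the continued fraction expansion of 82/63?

[1; 3, 3, 6]

Run the Euclidean algorithm on 82 and 63; the successive quotients are the partial quotients a_0, a_1, ... (each step inverts the fractional part left over by the previous one):
  82 = 1*63 + 19, so a_0 = 1.
  63 = 3*19 + 6, so a_1 = 3.
  19 = 3*6 + 1, so a_2 = 3.
  6 = 6*1 + 0, so a_3 = 6.
The remainder reaches 0 after 4 divisions, so the expansion has 4 partial quotients, read off in order.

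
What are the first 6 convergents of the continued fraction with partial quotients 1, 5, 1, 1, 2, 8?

Using the convergent recurrence p_i = a_i*p_{i-1} + p_{i-2}, q_i = a_i*q_{i-1} + q_{i-2} with p_{-2}=0, p_{-1}=1, q_{-2}=1, q_{-1}=0:
  i=0: a_0=1, p_0 = 1*1 + 0 = 1, q_0 = 1*0 + 1 = 1.
  i=1: a_1=5, p_1 = 5*1 + 1 = 6, q_1 = 5*1 + 0 = 5.
  i=2: a_2=1, p_2 = 1*6 + 1 = 7, q_2 = 1*5 + 1 = 6.
  i=3: a_3=1, p_3 = 1*7 + 6 = 13, q_3 = 1*6 + 5 = 11.
  i=4: a_4=2, p_4 = 2*13 + 7 = 33, q_4 = 2*11 + 6 = 28.
  i=5: a_5=8, p_5 = 8*33 + 13 = 277, q_5 = 8*28 + 11 = 235.

1/1, 6/5, 7/6, 13/11, 33/28, 277/235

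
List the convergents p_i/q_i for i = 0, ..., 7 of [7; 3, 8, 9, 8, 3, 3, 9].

7/1, 22/3, 183/25, 1669/228, 13535/1849, 42274/5775, 140357/19174, 1305487/178341

Using the convergent recurrence p_i = a_i*p_{i-1} + p_{i-2}, q_i = a_i*q_{i-1} + q_{i-2} with p_{-2}=0, p_{-1}=1, q_{-2}=1, q_{-1}=0:
  i=0: a_0=7, p_0 = 7*1 + 0 = 7, q_0 = 7*0 + 1 = 1.
  i=1: a_1=3, p_1 = 3*7 + 1 = 22, q_1 = 3*1 + 0 = 3.
  i=2: a_2=8, p_2 = 8*22 + 7 = 183, q_2 = 8*3 + 1 = 25.
  i=3: a_3=9, p_3 = 9*183 + 22 = 1669, q_3 = 9*25 + 3 = 228.
  i=4: a_4=8, p_4 = 8*1669 + 183 = 13535, q_4 = 8*228 + 25 = 1849.
  i=5: a_5=3, p_5 = 3*13535 + 1669 = 42274, q_5 = 3*1849 + 228 = 5775.
  i=6: a_6=3, p_6 = 3*42274 + 13535 = 140357, q_6 = 3*5775 + 1849 = 19174.
  i=7: a_7=9, p_7 = 9*140357 + 42274 = 1305487, q_7 = 9*19174 + 5775 = 178341.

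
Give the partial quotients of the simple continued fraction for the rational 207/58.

Run the Euclidean algorithm on 207 and 58; the successive quotients are the partial quotients a_0, a_1, ... (each step inverts the fractional part left over by the previous one):
  207 = 3*58 + 33, so a_0 = 3.
  58 = 1*33 + 25, so a_1 = 1.
  33 = 1*25 + 8, so a_2 = 1.
  25 = 3*8 + 1, so a_3 = 3.
  8 = 8*1 + 0, so a_4 = 8.
The remainder reaches 0 after 5 divisions, so the expansion has 5 partial quotients, read off in order.

[3; 1, 1, 3, 8]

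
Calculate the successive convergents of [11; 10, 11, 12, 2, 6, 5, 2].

Using the convergent recurrence p_i = a_i*p_{i-1} + p_{i-2}, q_i = a_i*q_{i-1} + q_{i-2} with p_{-2}=0, p_{-1}=1, q_{-2}=1, q_{-1}=0:
  i=0: a_0=11, p_0 = 11*1 + 0 = 11, q_0 = 11*0 + 1 = 1.
  i=1: a_1=10, p_1 = 10*11 + 1 = 111, q_1 = 10*1 + 0 = 10.
  i=2: a_2=11, p_2 = 11*111 + 11 = 1232, q_2 = 11*10 + 1 = 111.
  i=3: a_3=12, p_3 = 12*1232 + 111 = 14895, q_3 = 12*111 + 10 = 1342.
  i=4: a_4=2, p_4 = 2*14895 + 1232 = 31022, q_4 = 2*1342 + 111 = 2795.
  i=5: a_5=6, p_5 = 6*31022 + 14895 = 201027, q_5 = 6*2795 + 1342 = 18112.
  i=6: a_6=5, p_6 = 5*201027 + 31022 = 1036157, q_6 = 5*18112 + 2795 = 93355.
  i=7: a_7=2, p_7 = 2*1036157 + 201027 = 2273341, q_7 = 2*93355 + 18112 = 204822.

11/1, 111/10, 1232/111, 14895/1342, 31022/2795, 201027/18112, 1036157/93355, 2273341/204822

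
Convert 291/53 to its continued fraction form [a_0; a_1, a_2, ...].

Run the Euclidean algorithm on 291 and 53; the successive quotients are the partial quotients a_0, a_1, ... (each step inverts the fractional part left over by the previous one):
  291 = 5*53 + 26, so a_0 = 5.
  53 = 2*26 + 1, so a_1 = 2.
  26 = 26*1 + 0, so a_2 = 26.
The remainder reaches 0 after 3 divisions, so the expansion has 3 partial quotients, read off in order.

[5; 2, 26]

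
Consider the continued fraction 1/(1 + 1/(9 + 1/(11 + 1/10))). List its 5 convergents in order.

0/1, 1/1, 9/10, 100/111, 1009/1120

Using the convergent recurrence p_i = a_i*p_{i-1} + p_{i-2}, q_i = a_i*q_{i-1} + q_{i-2} with p_{-2}=0, p_{-1}=1, q_{-2}=1, q_{-1}=0:
  i=0: a_0=0, p_0 = 0*1 + 0 = 0, q_0 = 0*0 + 1 = 1.
  i=1: a_1=1, p_1 = 1*0 + 1 = 1, q_1 = 1*1 + 0 = 1.
  i=2: a_2=9, p_2 = 9*1 + 0 = 9, q_2 = 9*1 + 1 = 10.
  i=3: a_3=11, p_3 = 11*9 + 1 = 100, q_3 = 11*10 + 1 = 111.
  i=4: a_4=10, p_4 = 10*100 + 9 = 1009, q_4 = 10*111 + 10 = 1120.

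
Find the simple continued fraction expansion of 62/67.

Run the Euclidean algorithm on 62 and 67; the successive quotients are the partial quotients a_0, a_1, ... (each step inverts the fractional part left over by the previous one):
  62 = 0*67 + 62, so a_0 = 0.
  67 = 1*62 + 5, so a_1 = 1.
  62 = 12*5 + 2, so a_2 = 12.
  5 = 2*2 + 1, so a_3 = 2.
  2 = 2*1 + 0, so a_4 = 2.
The remainder reaches 0 after 5 divisions, so the expansion has 5 partial quotients, read off in order.

[0; 1, 12, 2, 2]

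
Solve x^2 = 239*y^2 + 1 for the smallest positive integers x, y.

First expand sqrt(239) as a continued fraction. With x_i = (sqrt(239) + m_i)/d_i and (m_0, d_0) = (0, 1): a_0 = floor(sqrt(239)) = 15, since 15^2 = 225 <= 239 < 256 = 16^2.
Iterate m_{i+1} = d_i*a_i - m_i, d_{i+1} = (239 - m_{i+1}^2)/d_i, a_{i+1} = floor((a_0 + m_{i+1})/d_{i+1}):
  m_1 = 1*15 - 0 = 15, d_1 = (239 - 15^2)/1 = 14/1 = 14, a_1 = floor((15 + 15)/14) = 2.
  m_2 = 14*2 - 15 = 13, d_2 = (239 - 13^2)/14 = 70/14 = 5, a_2 = floor((15 + 13)/5) = 5.
  m_3 = 5*5 - 13 = 12, d_3 = (239 - 12^2)/5 = 95/5 = 19, a_3 = floor((15 + 12)/19) = 1.
  m_4 = 19*1 - 12 = 7, d_4 = (239 - 7^2)/19 = 190/19 = 10, a_4 = floor((15 + 7)/10) = 2.
  m_5 = 10*2 - 7 = 13, d_5 = (239 - 13^2)/10 = 70/10 = 7, a_5 = floor((15 + 13)/7) = 4.
  m_6 = 7*4 - 13 = 15, d_6 = (239 - 15^2)/7 = 14/7 = 2, a_6 = floor((15 + 15)/2) = 15.
  m_7 = 2*15 - 15 = 15, d_7 = (239 - 15^2)/2 = 14/2 = 7, a_7 = floor((15 + 15)/7) = 4.
  m_8 = 7*4 - 15 = 13, d_8 = (239 - 13^2)/7 = 70/7 = 10, a_8 = floor((15 + 13)/10) = 2.
  m_9 = 10*2 - 13 = 7, d_9 = (239 - 7^2)/10 = 190/10 = 19, a_9 = floor((15 + 7)/19) = 1.
  m_10 = 19*1 - 7 = 12, d_10 = (239 - 12^2)/19 = 95/19 = 5, a_10 = floor((15 + 12)/5) = 5.
  m_11 = 5*5 - 12 = 13, d_11 = (239 - 13^2)/5 = 70/5 = 14, a_11 = floor((15 + 13)/14) = 2.
  m_12 = 14*2 - 13 = 15, d_12 = (239 - 15^2)/14 = 14/14 = 1, a_12 = floor((15 + 15)/1) = 30.
  m_13 = 1*30 - 15 = 15, d_13 = (239 - 15^2)/1 = 14/1 = 14: (m_13, d_13) = (m_1, d_1) = (15, 14), so from here the quotients repeat a_1, ..., a_12; the period length is 12.
So sqrt(239) = [15; (2, 5, 1, 2, 4, 15, 4, 2, 1, 5, 2, 30)] with period length k = 12.
k is even, so the fundamental solution of x^2 - 239y^2 = 1 is (p_{k-1}, q_{k-1}) = (p_11, q_11); compute convergents through index 11.
Convergents (p_i = a_i*p_{i-1} + p_{i-2}, q_i = a_i*q_{i-1} + q_{i-2} with p_{-2}=0, p_{-1}=1, q_{-2}=1, q_{-1}=0):
  i=0: a_0=15, p_0 = 15*1 + 0 = 15, q_0 = 15*0 + 1 = 1.
  i=1: a_1=2, p_1 = 2*15 + 1 = 31, q_1 = 2*1 + 0 = 2.
  i=2: a_2=5, p_2 = 5*31 + 15 = 170, q_2 = 5*2 + 1 = 11.
  i=3: a_3=1, p_3 = 1*170 + 31 = 201, q_3 = 1*11 + 2 = 13.
  i=4: a_4=2, p_4 = 2*201 + 170 = 572, q_4 = 2*13 + 11 = 37.
  i=5: a_5=4, p_5 = 4*572 + 201 = 2489, q_5 = 4*37 + 13 = 161.
  i=6: a_6=15, p_6 = 15*2489 + 572 = 37907, q_6 = 15*161 + 37 = 2452.
  i=7: a_7=4, p_7 = 4*37907 + 2489 = 154117, q_7 = 4*2452 + 161 = 9969.
  i=8: a_8=2, p_8 = 2*154117 + 37907 = 346141, q_8 = 2*9969 + 2452 = 22390.
  i=9: a_9=1, p_9 = 1*346141 + 154117 = 500258, q_9 = 1*22390 + 9969 = 32359.
  i=10: a_10=5, p_10 = 5*500258 + 346141 = 2847431, q_10 = 5*32359 + 22390 = 184185.
  i=11: a_11=2, p_11 = 2*2847431 + 500258 = 6195120, q_11 = 2*184185 + 32359 = 400729.
Check: 6195120^2 - 239*400729^2 = 38379511814400 - 38379511814399 = 1, so (x, y) = (6195120, 400729) solves the equation, and by the theorem it is the least positive solution.

(x, y) = (6195120, 400729)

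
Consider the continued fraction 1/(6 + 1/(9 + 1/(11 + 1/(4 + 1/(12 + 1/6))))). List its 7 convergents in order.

0/1, 1/6, 9/55, 100/611, 409/2499, 5008/30599, 30457/186093

Using the convergent recurrence p_i = a_i*p_{i-1} + p_{i-2}, q_i = a_i*q_{i-1} + q_{i-2} with p_{-2}=0, p_{-1}=1, q_{-2}=1, q_{-1}=0:
  i=0: a_0=0, p_0 = 0*1 + 0 = 0, q_0 = 0*0 + 1 = 1.
  i=1: a_1=6, p_1 = 6*0 + 1 = 1, q_1 = 6*1 + 0 = 6.
  i=2: a_2=9, p_2 = 9*1 + 0 = 9, q_2 = 9*6 + 1 = 55.
  i=3: a_3=11, p_3 = 11*9 + 1 = 100, q_3 = 11*55 + 6 = 611.
  i=4: a_4=4, p_4 = 4*100 + 9 = 409, q_4 = 4*611 + 55 = 2499.
  i=5: a_5=12, p_5 = 12*409 + 100 = 5008, q_5 = 12*2499 + 611 = 30599.
  i=6: a_6=6, p_6 = 6*5008 + 409 = 30457, q_6 = 6*30599 + 2499 = 186093.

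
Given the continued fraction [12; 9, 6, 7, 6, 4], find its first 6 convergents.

12/1, 109/9, 666/55, 4771/394, 29292/2419, 121939/10070

Using the convergent recurrence p_i = a_i*p_{i-1} + p_{i-2}, q_i = a_i*q_{i-1} + q_{i-2} with p_{-2}=0, p_{-1}=1, q_{-2}=1, q_{-1}=0:
  i=0: a_0=12, p_0 = 12*1 + 0 = 12, q_0 = 12*0 + 1 = 1.
  i=1: a_1=9, p_1 = 9*12 + 1 = 109, q_1 = 9*1 + 0 = 9.
  i=2: a_2=6, p_2 = 6*109 + 12 = 666, q_2 = 6*9 + 1 = 55.
  i=3: a_3=7, p_3 = 7*666 + 109 = 4771, q_3 = 7*55 + 9 = 394.
  i=4: a_4=6, p_4 = 6*4771 + 666 = 29292, q_4 = 6*394 + 55 = 2419.
  i=5: a_5=4, p_5 = 4*29292 + 4771 = 121939, q_5 = 4*2419 + 394 = 10070.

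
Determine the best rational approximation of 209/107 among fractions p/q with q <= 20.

Expand x = 209/107 as a continued fraction with the Euclidean algorithm:
  209 = 1*107 + 102, so a_0 = 1.
  107 = 1*102 + 5, so a_1 = 1.
  102 = 20*5 + 2, so a_2 = 20.
  5 = 2*2 + 1, so a_3 = 2.
  2 = 2*1 + 0, so a_4 = 2.
so x = [1; 1, 20, 2, 2].
Convergents (p_i = a_i*p_{i-1} + p_{i-2}, q_i = a_i*q_{i-1} + q_{i-2} with p_{-2}=0, p_{-1}=1, q_{-2}=1, q_{-1}=0), until the denominator exceeds 20:
  i=0: a_0=1, p_0 = 1*1 + 0 = 1, q_0 = 1*0 + 1 = 1.
  i=1: a_1=1, p_1 = 1*1 + 1 = 2, q_1 = 1*1 + 0 = 1.
  i=2: a_2=20, p_2 = 20*2 + 1 = 41, q_2 = 20*1 + 1 = 21.
q_2 = 21 > 20, so the last convergent with denominator <= 20 is p_1/q_1 = 2/1.
The closest fraction with denominator <= 20 is either p_1/q_1 or the intermediate fraction (k*p_1 + p_0)/(k*q_1 + q_0) with the largest k >= 1 whose denominator stays <= 20; these approach x as k grows, and every other convergent or intermediate fraction in range is farther away.
Largest k: floor((20 - q_0)/q_1) = floor((20 - 1)/1) = 19.
That gives (19*2 + 1)/(19*1 + 1) = 39/20.
Compare the errors: |x - 2/1| = |209*1 - 2*107|/(107*1) = 5/107, and |x - 39/20| = |209*20 - 39*107|/(107*20) = 7/2140.
Cross-multiplying, 7*107 = 749 < 10700 = 5*2140, so 7/2140 is smaller: the intermediate fraction 39/20 is closer to x than 2/1.

39/20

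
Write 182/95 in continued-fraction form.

[1; 1, 10, 1, 7]

Run the Euclidean algorithm on 182 and 95; the successive quotients are the partial quotients a_0, a_1, ... (each step inverts the fractional part left over by the previous one):
  182 = 1*95 + 87, so a_0 = 1.
  95 = 1*87 + 8, so a_1 = 1.
  87 = 10*8 + 7, so a_2 = 10.
  8 = 1*7 + 1, so a_3 = 1.
  7 = 7*1 + 0, so a_4 = 7.
The remainder reaches 0 after 5 divisions, so the expansion has 5 partial quotients, read off in order.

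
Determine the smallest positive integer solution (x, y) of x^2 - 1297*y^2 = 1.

First expand sqrt(1297) as a continued fraction. With x_i = (sqrt(1297) + m_i)/d_i and (m_0, d_0) = (0, 1): a_0 = floor(sqrt(1297)) = 36, since 36^2 = 1296 <= 1297 < 1369 = 37^2.
Iterate m_{i+1} = d_i*a_i - m_i, d_{i+1} = (1297 - m_{i+1}^2)/d_i, a_{i+1} = floor((a_0 + m_{i+1})/d_{i+1}):
  m_1 = 1*36 - 0 = 36, d_1 = (1297 - 36^2)/1 = 1/1 = 1, a_1 = floor((36 + 36)/1) = 72.
  m_2 = 1*72 - 36 = 36, d_2 = (1297 - 36^2)/1 = 1/1 = 1: (m_2, d_2) = (m_1, d_1) = (36, 1), so from here the quotient a_1 repeats; the period length is 1.
So sqrt(1297) = [36; (72)] with period length k = 1.
k is odd, so (p_{k-1}, q_{k-1}) only solves x^2 - 1297y^2 = -1 and the fundamental solution of x^2 - 1297y^2 = 1 is (p_{2k-1}, q_{2k-1}) = (p_1, q_1); compute convergents through index 1, running through the period twice.
Convergents (p_i = a_i*p_{i-1} + p_{i-2}, q_i = a_i*q_{i-1} + q_{i-2} with p_{-2}=0, p_{-1}=1, q_{-2}=1, q_{-1}=0):
  i=0: a_0=36, p_0 = 36*1 + 0 = 36, q_0 = 36*0 + 1 = 1.
  i=1: a_1=72, p_1 = 72*36 + 1 = 2593, q_1 = 72*1 + 0 = 72.
Indeed p_0^2 - 1297*q_0^2 = 1296 - 1297 = -1, not +1.
Check: 2593^2 - 1297*72^2 = 6723649 - 6723648 = 1, so (x, y) = (2593, 72) solves the equation, and by the theorem it is the least positive solution.

(x, y) = (2593, 72)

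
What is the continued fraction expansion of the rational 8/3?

[2; 1, 2]

Run the Euclidean algorithm on 8 and 3; the successive quotients are the partial quotients a_0, a_1, ... (each step inverts the fractional part left over by the previous one):
  8 = 2*3 + 2, so a_0 = 2.
  3 = 1*2 + 1, so a_1 = 1.
  2 = 2*1 + 0, so a_2 = 2.
The remainder reaches 0 after 3 divisions, so the expansion has 3 partial quotients, read off in order.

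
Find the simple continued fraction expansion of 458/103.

[4; 2, 4, 5, 2]

Run the Euclidean algorithm on 458 and 103; the successive quotients are the partial quotients a_0, a_1, ... (each step inverts the fractional part left over by the previous one):
  458 = 4*103 + 46, so a_0 = 4.
  103 = 2*46 + 11, so a_1 = 2.
  46 = 4*11 + 2, so a_2 = 4.
  11 = 5*2 + 1, so a_3 = 5.
  2 = 2*1 + 0, so a_4 = 2.
The remainder reaches 0 after 5 divisions, so the expansion has 5 partial quotients, read off in order.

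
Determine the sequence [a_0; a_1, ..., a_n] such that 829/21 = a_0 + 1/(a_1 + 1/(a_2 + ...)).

Run the Euclidean algorithm on 829 and 21; the successive quotients are the partial quotients a_0, a_1, ... (each step inverts the fractional part left over by the previous one):
  829 = 39*21 + 10, so a_0 = 39.
  21 = 2*10 + 1, so a_1 = 2.
  10 = 10*1 + 0, so a_2 = 10.
The remainder reaches 0 after 3 divisions, so the expansion has 3 partial quotients, read off in order.

[39; 2, 10]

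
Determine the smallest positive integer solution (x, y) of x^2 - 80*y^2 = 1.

(x, y) = (9, 1)

First expand sqrt(80) as a continued fraction. With x_i = (sqrt(80) + m_i)/d_i and (m_0, d_0) = (0, 1): a_0 = floor(sqrt(80)) = 8, since 8^2 = 64 <= 80 < 81 = 9^2.
Iterate m_{i+1} = d_i*a_i - m_i, d_{i+1} = (80 - m_{i+1}^2)/d_i, a_{i+1} = floor((a_0 + m_{i+1})/d_{i+1}):
  m_1 = 1*8 - 0 = 8, d_1 = (80 - 8^2)/1 = 16/1 = 16, a_1 = floor((8 + 8)/16) = 1.
  m_2 = 16*1 - 8 = 8, d_2 = (80 - 8^2)/16 = 16/16 = 1, a_2 = floor((8 + 8)/1) = 16.
  m_3 = 1*16 - 8 = 8, d_3 = (80 - 8^2)/1 = 16/1 = 16: (m_3, d_3) = (m_1, d_1) = (8, 16), so from here the quotients repeat a_1, a_2; the period length is 2.
So sqrt(80) = [8; (1, 16)] with period length k = 2.
k is even, so the fundamental solution of x^2 - 80y^2 = 1 is (p_{k-1}, q_{k-1}) = (p_1, q_1); compute convergents through index 1.
Convergents (p_i = a_i*p_{i-1} + p_{i-2}, q_i = a_i*q_{i-1} + q_{i-2} with p_{-2}=0, p_{-1}=1, q_{-2}=1, q_{-1}=0):
  i=0: a_0=8, p_0 = 8*1 + 0 = 8, q_0 = 8*0 + 1 = 1.
  i=1: a_1=1, p_1 = 1*8 + 1 = 9, q_1 = 1*1 + 0 = 1.
Check: 9^2 - 80*1^2 = 81 - 80 = 1, so (x, y) = (9, 1) solves the equation, and by the theorem it is the least positive solution.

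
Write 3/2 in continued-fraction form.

Run the Euclidean algorithm on 3 and 2; the successive quotients are the partial quotients a_0, a_1, ... (each step inverts the fractional part left over by the previous one):
  3 = 1*2 + 1, so a_0 = 1.
  2 = 2*1 + 0, so a_1 = 2.
The remainder reaches 0 after 2 divisions, so the expansion has 2 partial quotients, read off in order.

[1; 2]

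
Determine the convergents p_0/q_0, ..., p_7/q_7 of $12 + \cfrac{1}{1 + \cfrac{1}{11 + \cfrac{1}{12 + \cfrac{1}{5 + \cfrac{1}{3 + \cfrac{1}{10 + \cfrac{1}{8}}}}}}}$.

12/1, 13/1, 155/12, 1873/145, 9520/737, 30433/2356, 313850/24297, 2541233/196732

Using the convergent recurrence p_i = a_i*p_{i-1} + p_{i-2}, q_i = a_i*q_{i-1} + q_{i-2} with p_{-2}=0, p_{-1}=1, q_{-2}=1, q_{-1}=0:
  i=0: a_0=12, p_0 = 12*1 + 0 = 12, q_0 = 12*0 + 1 = 1.
  i=1: a_1=1, p_1 = 1*12 + 1 = 13, q_1 = 1*1 + 0 = 1.
  i=2: a_2=11, p_2 = 11*13 + 12 = 155, q_2 = 11*1 + 1 = 12.
  i=3: a_3=12, p_3 = 12*155 + 13 = 1873, q_3 = 12*12 + 1 = 145.
  i=4: a_4=5, p_4 = 5*1873 + 155 = 9520, q_4 = 5*145 + 12 = 737.
  i=5: a_5=3, p_5 = 3*9520 + 1873 = 30433, q_5 = 3*737 + 145 = 2356.
  i=6: a_6=10, p_6 = 10*30433 + 9520 = 313850, q_6 = 10*2356 + 737 = 24297.
  i=7: a_7=8, p_7 = 8*313850 + 30433 = 2541233, q_7 = 8*24297 + 2356 = 196732.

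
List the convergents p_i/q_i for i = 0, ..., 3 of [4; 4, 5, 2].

Using the convergent recurrence p_i = a_i*p_{i-1} + p_{i-2}, q_i = a_i*q_{i-1} + q_{i-2} with p_{-2}=0, p_{-1}=1, q_{-2}=1, q_{-1}=0:
  i=0: a_0=4, p_0 = 4*1 + 0 = 4, q_0 = 4*0 + 1 = 1.
  i=1: a_1=4, p_1 = 4*4 + 1 = 17, q_1 = 4*1 + 0 = 4.
  i=2: a_2=5, p_2 = 5*17 + 4 = 89, q_2 = 5*4 + 1 = 21.
  i=3: a_3=2, p_3 = 2*89 + 17 = 195, q_3 = 2*21 + 4 = 46.

4/1, 17/4, 89/21, 195/46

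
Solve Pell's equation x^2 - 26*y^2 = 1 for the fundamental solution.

(x, y) = (51, 10)

First expand sqrt(26) as a continued fraction. With x_i = (sqrt(26) + m_i)/d_i and (m_0, d_0) = (0, 1): a_0 = floor(sqrt(26)) = 5, since 5^2 = 25 <= 26 < 36 = 6^2.
Iterate m_{i+1} = d_i*a_i - m_i, d_{i+1} = (26 - m_{i+1}^2)/d_i, a_{i+1} = floor((a_0 + m_{i+1})/d_{i+1}):
  m_1 = 1*5 - 0 = 5, d_1 = (26 - 5^2)/1 = 1/1 = 1, a_1 = floor((5 + 5)/1) = 10.
  m_2 = 1*10 - 5 = 5, d_2 = (26 - 5^2)/1 = 1/1 = 1: (m_2, d_2) = (m_1, d_1) = (5, 1), so from here the quotient a_1 repeats; the period length is 1.
So sqrt(26) = [5; (10)] with period length k = 1.
k is odd, so (p_{k-1}, q_{k-1}) only solves x^2 - 26y^2 = -1 and the fundamental solution of x^2 - 26y^2 = 1 is (p_{2k-1}, q_{2k-1}) = (p_1, q_1); compute convergents through index 1, running through the period twice.
Convergents (p_i = a_i*p_{i-1} + p_{i-2}, q_i = a_i*q_{i-1} + q_{i-2} with p_{-2}=0, p_{-1}=1, q_{-2}=1, q_{-1}=0):
  i=0: a_0=5, p_0 = 5*1 + 0 = 5, q_0 = 5*0 + 1 = 1.
  i=1: a_1=10, p_1 = 10*5 + 1 = 51, q_1 = 10*1 + 0 = 10.
Indeed p_0^2 - 26*q_0^2 = 25 - 26 = -1, not +1.
Check: 51^2 - 26*10^2 = 2601 - 2600 = 1, so (x, y) = (51, 10) solves the equation, and by the theorem it is the least positive solution.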